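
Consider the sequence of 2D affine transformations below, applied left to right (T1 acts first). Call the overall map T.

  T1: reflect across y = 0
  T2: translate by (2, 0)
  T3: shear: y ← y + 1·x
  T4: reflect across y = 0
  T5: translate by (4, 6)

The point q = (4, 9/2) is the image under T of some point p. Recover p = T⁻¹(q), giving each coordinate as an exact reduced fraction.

p = (-2, -3/2)

T1 = [1 0 0; 0 -1 0; 0 0 1]
T2·T1 = [1 0 2; 0 -1 0; 0 0 1]
T3·…·T1 = [1 0 2; 1 -1 2; 0 0 1]
T4·…·T1 = [1 0 2; -1 1 -2; 0 0 1]
T5·…·T1 = [1 0 6; -1 1 4; 0 0 1]
det M = 1; M⁻¹ = [1 0 -6; 1 1 -10; 0 0 1]
M⁻¹ · (4, 9/2)ᵀ = (-2, -3/2)ᵀ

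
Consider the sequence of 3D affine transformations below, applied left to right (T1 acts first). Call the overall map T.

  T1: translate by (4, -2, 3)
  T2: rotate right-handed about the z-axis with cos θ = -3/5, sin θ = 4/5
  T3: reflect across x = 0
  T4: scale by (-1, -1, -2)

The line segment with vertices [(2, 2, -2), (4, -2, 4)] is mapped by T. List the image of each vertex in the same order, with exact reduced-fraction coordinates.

image vertices: (-18/5, -24/5, -2), (-8/5, -44/5, -14)

T1 translate by (4, -2, 3): (2, 2, -2) → (6, 0, 1); (4, -2, 4) → (8, -4, 7)
T2 rotate right-handed about the z-axis with cos θ = -3/5, sin θ = 4/5: (6, 0, 1) → (-18/5, 24/5, 1); (8, -4, 7) → (-8/5, 44/5, 7)
T3 reflect across x = 0: (-18/5, 24/5, 1) → (18/5, 24/5, 1); (-8/5, 44/5, 7) → (8/5, 44/5, 7)
T4 scale by (-1, -1, -2): (18/5, 24/5, 1) → (-18/5, -24/5, -2); (8/5, 44/5, 7) → (-8/5, -44/5, -14)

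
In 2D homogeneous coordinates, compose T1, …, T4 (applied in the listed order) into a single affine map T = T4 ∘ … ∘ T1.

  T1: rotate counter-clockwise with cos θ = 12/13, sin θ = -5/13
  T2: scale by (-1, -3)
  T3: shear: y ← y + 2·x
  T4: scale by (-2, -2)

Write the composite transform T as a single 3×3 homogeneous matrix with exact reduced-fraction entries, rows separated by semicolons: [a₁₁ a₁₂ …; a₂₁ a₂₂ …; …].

T = [24/13 10/13 0; 18/13 92/13 0; 0 0 1]

T1 = [12/13 5/13 0; -5/13 12/13 0; 0 0 1]
T2·T1 = [-12/13 -5/13 0; 15/13 -36/13 0; 0 0 1]
T3·…·T1 = [-12/13 -5/13 0; -9/13 -46/13 0; 0 0 1]
T4·…·T1 = [24/13 10/13 0; 18/13 92/13 0; 0 0 1]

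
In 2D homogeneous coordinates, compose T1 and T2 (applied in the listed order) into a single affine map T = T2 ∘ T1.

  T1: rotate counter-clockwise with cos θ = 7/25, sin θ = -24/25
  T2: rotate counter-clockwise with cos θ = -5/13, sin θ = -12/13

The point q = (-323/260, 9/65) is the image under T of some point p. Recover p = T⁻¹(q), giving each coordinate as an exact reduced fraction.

T1 = [7/25 24/25 0; -24/25 7/25 0; 0 0 1]
T2·T1 = [-323/325 -36/325 0; 36/325 -323/325 0; 0 0 1]
det M = 1; M⁻¹ = [-323/325 36/325 0; -36/325 -323/325 0; 0 0 1]
M⁻¹ · (-323/260, 9/65)ᵀ = (5/4, 0)ᵀ

p = (5/4, 0)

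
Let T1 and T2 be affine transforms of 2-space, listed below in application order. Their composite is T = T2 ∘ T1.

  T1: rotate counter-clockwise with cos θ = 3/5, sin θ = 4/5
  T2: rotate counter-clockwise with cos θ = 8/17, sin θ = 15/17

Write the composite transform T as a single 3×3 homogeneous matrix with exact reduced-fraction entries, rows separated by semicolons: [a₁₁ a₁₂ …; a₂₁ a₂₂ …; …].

T1 = [3/5 -4/5 0; 4/5 3/5 0; 0 0 1]
T2·T1 = [-36/85 -77/85 0; 77/85 -36/85 0; 0 0 1]

T = [-36/85 -77/85 0; 77/85 -36/85 0; 0 0 1]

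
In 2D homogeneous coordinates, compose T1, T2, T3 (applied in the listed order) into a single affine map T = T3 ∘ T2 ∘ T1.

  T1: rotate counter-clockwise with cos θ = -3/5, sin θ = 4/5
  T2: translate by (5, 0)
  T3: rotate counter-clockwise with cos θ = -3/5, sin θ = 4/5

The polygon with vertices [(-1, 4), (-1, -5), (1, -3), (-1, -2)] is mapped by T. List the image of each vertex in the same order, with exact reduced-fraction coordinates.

T1 rotate counter-clockwise with cos θ = -3/5, sin θ = 4/5: (-1, 4) → (-13/5, -16/5); (-1, -5) → (23/5, 11/5); (1, -3) → (9/5, 13/5); (-1, -2) → (11/5, 2/5)
T2 translate by (5, 0): (-13/5, -16/5) → (12/5, -16/5); (23/5, 11/5) → (48/5, 11/5); (9/5, 13/5) → (34/5, 13/5); (11/5, 2/5) → (36/5, 2/5)
T3 rotate counter-clockwise with cos θ = -3/5, sin θ = 4/5: (12/5, -16/5) → (28/25, 96/25); (48/5, 11/5) → (-188/25, 159/25); (34/5, 13/5) → (-154/25, 97/25); (36/5, 2/5) → (-116/25, 138/25)

image vertices: (28/25, 96/25), (-188/25, 159/25), (-154/25, 97/25), (-116/25, 138/25)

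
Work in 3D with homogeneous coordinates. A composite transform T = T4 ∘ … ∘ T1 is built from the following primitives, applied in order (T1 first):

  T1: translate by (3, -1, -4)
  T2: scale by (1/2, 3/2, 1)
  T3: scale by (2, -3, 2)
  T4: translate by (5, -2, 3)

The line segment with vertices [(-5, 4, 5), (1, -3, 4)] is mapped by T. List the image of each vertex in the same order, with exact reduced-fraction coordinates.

image vertices: (3, -31/2, 5), (9, 16, 3)

T1 translate by (3, -1, -4): (-5, 4, 5) → (-2, 3, 1); (1, -3, 4) → (4, -4, 0)
T2 scale by (1/2, 3/2, 1): (-2, 3, 1) → (-1, 9/2, 1); (4, -4, 0) → (2, -6, 0)
T3 scale by (2, -3, 2): (-1, 9/2, 1) → (-2, -27/2, 2); (2, -6, 0) → (4, 18, 0)
T4 translate by (5, -2, 3): (-2, -27/2, 2) → (3, -31/2, 5); (4, 18, 0) → (9, 16, 3)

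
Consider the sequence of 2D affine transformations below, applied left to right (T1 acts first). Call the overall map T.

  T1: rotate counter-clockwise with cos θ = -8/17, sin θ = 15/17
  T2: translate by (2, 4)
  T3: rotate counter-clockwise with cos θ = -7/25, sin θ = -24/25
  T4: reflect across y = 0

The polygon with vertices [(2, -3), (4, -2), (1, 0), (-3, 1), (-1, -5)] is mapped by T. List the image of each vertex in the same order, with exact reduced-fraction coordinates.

T1 rotate counter-clockwise with cos θ = -8/17, sin θ = 15/17: (2, -3) → (29/17, 54/17); (4, -2) → (-2/17, 76/17); (1, 0) → (-8/17, 15/17); (-3, 1) → (9/17, -53/17); (-1, -5) → (83/17, 25/17)
T2 translate by (2, 4): (29/17, 54/17) → (63/17, 122/17); (-2/17, 76/17) → (32/17, 144/17); (-8/17, 15/17) → (26/17, 83/17); (9/17, -53/17) → (43/17, 15/17); (83/17, 25/17) → (117/17, 93/17)
T3 rotate counter-clockwise with cos θ = -7/25, sin θ = -24/25: (63/17, 122/17) → (2487/425, -2366/425); (32/17, 144/17) → (3232/425, -1776/425); (26/17, 83/17) → (362/85, -241/85); (43/17, 15/17) → (59/425, -1137/425); (117/17, 93/17) → (1413/425, -3459/425)
T4 reflect across y = 0: (2487/425, -2366/425) → (2487/425, 2366/425); (3232/425, -1776/425) → (3232/425, 1776/425); (362/85, -241/85) → (362/85, 241/85); (59/425, -1137/425) → (59/425, 1137/425); (1413/425, -3459/425) → (1413/425, 3459/425)

image vertices: (2487/425, 2366/425), (3232/425, 1776/425), (362/85, 241/85), (59/425, 1137/425), (1413/425, 3459/425)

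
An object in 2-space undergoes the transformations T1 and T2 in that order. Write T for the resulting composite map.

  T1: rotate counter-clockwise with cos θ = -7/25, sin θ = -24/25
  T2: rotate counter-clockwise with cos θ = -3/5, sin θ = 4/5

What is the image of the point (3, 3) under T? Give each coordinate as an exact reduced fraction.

T(p) = (219/125, 483/125)

T1 rotate counter-clockwise with cos θ = -7/25, sin θ = -24/25: (3, 3) → (51/25, -93/25)
T2 rotate counter-clockwise with cos θ = -3/5, sin θ = 4/5: (51/25, -93/25) → (219/125, 483/125)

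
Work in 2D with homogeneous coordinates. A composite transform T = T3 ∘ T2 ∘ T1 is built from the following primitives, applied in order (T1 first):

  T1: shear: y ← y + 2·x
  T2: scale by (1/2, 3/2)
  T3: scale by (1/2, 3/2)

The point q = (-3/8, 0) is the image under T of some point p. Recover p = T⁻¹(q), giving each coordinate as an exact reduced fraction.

T1 = [1 0 0; 2 1 0; 0 0 1]
T2·T1 = [1/2 0 0; 3 3/2 0; 0 0 1]
T3·…·T1 = [1/4 0 0; 9/2 9/4 0; 0 0 1]
det M = 9/16; M⁻¹ = [4 0 0; -8 4/9 0; 0 0 1]
M⁻¹ · (-3/8, 0)ᵀ = (-3/2, 3)ᵀ

p = (-3/2, 3)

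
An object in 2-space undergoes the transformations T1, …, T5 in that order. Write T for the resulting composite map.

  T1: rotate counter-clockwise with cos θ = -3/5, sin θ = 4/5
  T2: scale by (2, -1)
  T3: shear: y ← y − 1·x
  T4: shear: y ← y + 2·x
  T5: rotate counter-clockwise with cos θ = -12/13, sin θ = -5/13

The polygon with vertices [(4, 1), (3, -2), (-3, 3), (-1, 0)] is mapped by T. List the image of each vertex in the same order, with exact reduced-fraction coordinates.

T1 rotate counter-clockwise with cos θ = -3/5, sin θ = 4/5: (4, 1) → (-16/5, 13/5); (3, -2) → (-1/5, 18/5); (-3, 3) → (-3/5, -21/5); (-1, 0) → (3/5, -4/5)
T2 scale by (2, -1): (-16/5, 13/5) → (-32/5, -13/5); (-1/5, 18/5) → (-2/5, -18/5); (-3/5, -21/5) → (-6/5, 21/5); (3/5, -4/5) → (6/5, 4/5)
T3 shear: y ← y − 1·x: (-32/5, -13/5) → (-32/5, 19/5); (-2/5, -18/5) → (-2/5, -16/5); (-6/5, 21/5) → (-6/5, 27/5); (6/5, 4/5) → (6/5, -2/5)
T4 shear: y ← y + 2·x: (-32/5, 19/5) → (-32/5, -9); (-2/5, -16/5) → (-2/5, -4); (-6/5, 27/5) → (-6/5, 3); (6/5, -2/5) → (6/5, 2)
T5 rotate counter-clockwise with cos θ = -12/13, sin θ = -5/13: (-32/5, -9) → (159/65, 140/13); (-2/5, -4) → (-76/65, 50/13); (-6/5, 3) → (147/65, -30/13); (6/5, 2) → (-22/65, -30/13)

image vertices: (159/65, 140/13), (-76/65, 50/13), (147/65, -30/13), (-22/65, -30/13)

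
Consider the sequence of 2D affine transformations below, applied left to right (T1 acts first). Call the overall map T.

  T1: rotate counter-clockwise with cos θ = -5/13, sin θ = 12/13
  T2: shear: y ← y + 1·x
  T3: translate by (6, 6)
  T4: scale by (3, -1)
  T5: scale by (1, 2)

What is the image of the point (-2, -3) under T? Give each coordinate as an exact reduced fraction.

T(p) = (372/13, -230/13)

T1 rotate counter-clockwise with cos θ = -5/13, sin θ = 12/13: (-2, -3) → (46/13, -9/13)
T2 shear: y ← y + 1·x: (46/13, -9/13) → (46/13, 37/13)
T3 translate by (6, 6): (46/13, 37/13) → (124/13, 115/13)
T4 scale by (3, -1): (124/13, 115/13) → (372/13, -115/13)
T5 scale by (1, 2): (372/13, -115/13) → (372/13, -230/13)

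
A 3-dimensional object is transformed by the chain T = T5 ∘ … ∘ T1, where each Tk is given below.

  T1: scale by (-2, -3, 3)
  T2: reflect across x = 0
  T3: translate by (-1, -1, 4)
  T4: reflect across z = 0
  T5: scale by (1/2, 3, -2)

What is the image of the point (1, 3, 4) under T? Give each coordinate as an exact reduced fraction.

T1 scale by (-2, -3, 3): (1, 3, 4) → (-2, -9, 12)
T2 reflect across x = 0: (-2, -9, 12) → (2, -9, 12)
T3 translate by (-1, -1, 4): (2, -9, 12) → (1, -10, 16)
T4 reflect across z = 0: (1, -10, 16) → (1, -10, -16)
T5 scale by (1/2, 3, -2): (1, -10, -16) → (1/2, -30, 32)

T(p) = (1/2, -30, 32)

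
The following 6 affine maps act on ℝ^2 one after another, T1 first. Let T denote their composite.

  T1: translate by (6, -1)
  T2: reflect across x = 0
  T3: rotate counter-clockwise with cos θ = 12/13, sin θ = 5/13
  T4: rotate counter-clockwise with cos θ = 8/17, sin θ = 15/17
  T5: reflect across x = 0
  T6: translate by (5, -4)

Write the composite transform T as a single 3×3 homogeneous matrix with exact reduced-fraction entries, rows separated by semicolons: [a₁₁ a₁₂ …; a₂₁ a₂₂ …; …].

T1 = [1 0 6; 0 1 -1; 0 0 1]
T2·T1 = [-1 0 -6; 0 1 -1; 0 0 1]
T3·…·T1 = [-12/13 -5/13 -67/13; -5/13 12/13 -42/13; 0 0 1]
T4·…·T1 = [-21/221 -220/221 94/221; -220/221 21/221 -1341/221; 0 0 1]
T5·…·T1 = [21/221 220/221 -94/221; -220/221 21/221 -1341/221; 0 0 1]
T6·…·T1 = [21/221 220/221 1011/221; -220/221 21/221 -2225/221; 0 0 1]

T = [21/221 220/221 1011/221; -220/221 21/221 -2225/221; 0 0 1]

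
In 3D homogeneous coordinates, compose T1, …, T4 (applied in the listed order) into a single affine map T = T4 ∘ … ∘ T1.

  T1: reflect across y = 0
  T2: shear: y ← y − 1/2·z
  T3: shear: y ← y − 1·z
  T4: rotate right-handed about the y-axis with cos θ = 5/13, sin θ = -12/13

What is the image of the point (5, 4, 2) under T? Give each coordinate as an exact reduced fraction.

T1 reflect across y = 0: (5, 4, 2) → (5, -4, 2)
T2 shear: y ← y − 1/2·z: (5, -4, 2) → (5, -5, 2)
T3 shear: y ← y − 1·z: (5, -5, 2) → (5, -7, 2)
T4 rotate right-handed about the y-axis with cos θ = 5/13, sin θ = -12/13: (5, -7, 2) → (1/13, -7, 70/13)

T(p) = (1/13, -7, 70/13)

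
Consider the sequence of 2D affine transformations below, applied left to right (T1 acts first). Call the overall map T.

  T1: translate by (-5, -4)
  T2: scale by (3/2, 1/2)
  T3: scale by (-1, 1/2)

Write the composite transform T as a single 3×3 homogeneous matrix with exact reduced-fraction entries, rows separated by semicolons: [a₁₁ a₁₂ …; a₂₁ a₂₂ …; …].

T = [-3/2 0 15/2; 0 1/4 -1; 0 0 1]

T1 = [1 0 -5; 0 1 -4; 0 0 1]
T2·T1 = [3/2 0 -15/2; 0 1/2 -2; 0 0 1]
T3·…·T1 = [-3/2 0 15/2; 0 1/4 -1; 0 0 1]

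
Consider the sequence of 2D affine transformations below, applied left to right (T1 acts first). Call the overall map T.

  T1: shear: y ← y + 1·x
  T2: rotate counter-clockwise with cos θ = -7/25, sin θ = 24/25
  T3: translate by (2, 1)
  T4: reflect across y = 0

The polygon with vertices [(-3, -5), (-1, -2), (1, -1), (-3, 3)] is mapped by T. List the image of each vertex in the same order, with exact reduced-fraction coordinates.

T1 shear: y ← y + 1·x: (-3, -5) → (-3, -8); (-1, -2) → (-1, -3); (1, -1) → (1, 0); (-3, 3) → (-3, 0)
T2 rotate counter-clockwise with cos θ = -7/25, sin θ = 24/25: (-3, -8) → (213/25, -16/25); (-1, -3) → (79/25, -3/25); (1, 0) → (-7/25, 24/25); (-3, 0) → (21/25, -72/25)
T3 translate by (2, 1): (213/25, -16/25) → (263/25, 9/25); (79/25, -3/25) → (129/25, 22/25); (-7/25, 24/25) → (43/25, 49/25); (21/25, -72/25) → (71/25, -47/25)
T4 reflect across y = 0: (263/25, 9/25) → (263/25, -9/25); (129/25, 22/25) → (129/25, -22/25); (43/25, 49/25) → (43/25, -49/25); (71/25, -47/25) → (71/25, 47/25)

image vertices: (263/25, -9/25), (129/25, -22/25), (43/25, -49/25), (71/25, 47/25)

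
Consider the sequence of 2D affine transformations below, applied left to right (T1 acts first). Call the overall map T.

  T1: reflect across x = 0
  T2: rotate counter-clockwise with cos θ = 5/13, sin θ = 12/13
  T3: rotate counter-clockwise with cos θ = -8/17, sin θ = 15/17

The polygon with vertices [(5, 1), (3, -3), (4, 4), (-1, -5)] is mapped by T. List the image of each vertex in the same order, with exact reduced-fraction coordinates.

image vertices: (1121/221, -115/221), (597/221, 723/221), (964/221, -796/221), (-25/17, 83/17)

T1 reflect across x = 0: (5, 1) → (-5, 1); (3, -3) → (-3, -3); (4, 4) → (-4, 4); (-1, -5) → (1, -5)
T2 rotate counter-clockwise with cos θ = 5/13, sin θ = 12/13: (-5, 1) → (-37/13, -55/13); (-3, -3) → (21/13, -51/13); (-4, 4) → (-68/13, -28/13); (1, -5) → (5, -1)
T3 rotate counter-clockwise with cos θ = -8/17, sin θ = 15/17: (-37/13, -55/13) → (1121/221, -115/221); (21/13, -51/13) → (597/221, 723/221); (-68/13, -28/13) → (964/221, -796/221); (5, -1) → (-25/17, 83/17)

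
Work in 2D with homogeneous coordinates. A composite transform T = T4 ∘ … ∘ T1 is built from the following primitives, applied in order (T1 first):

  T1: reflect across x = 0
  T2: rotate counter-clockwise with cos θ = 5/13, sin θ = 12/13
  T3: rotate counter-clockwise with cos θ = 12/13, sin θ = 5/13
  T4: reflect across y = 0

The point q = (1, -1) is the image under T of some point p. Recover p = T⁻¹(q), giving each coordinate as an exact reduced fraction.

p = (-1, -1)

T1 = [-1 0 0; 0 1 0; 0 0 1]
T2·T1 = [-5/13 -12/13 0; -12/13 5/13 0; 0 0 1]
T3·…·T1 = [0 -1 0; -1 0 0; 0 0 1]
T4·…·T1 = [0 -1 0; 1 0 0; 0 0 1]
det M = 1; M⁻¹ = [0 1 0; -1 0 0; 0 0 1]
M⁻¹ · (1, -1)ᵀ = (-1, -1)ᵀ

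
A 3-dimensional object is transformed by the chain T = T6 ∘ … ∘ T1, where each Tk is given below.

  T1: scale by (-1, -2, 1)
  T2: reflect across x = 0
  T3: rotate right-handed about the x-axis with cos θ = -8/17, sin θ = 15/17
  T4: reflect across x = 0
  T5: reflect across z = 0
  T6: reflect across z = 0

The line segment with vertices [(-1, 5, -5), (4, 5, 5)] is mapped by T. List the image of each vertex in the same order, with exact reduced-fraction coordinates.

image vertices: (1, 155/17, -110/17), (-4, 5/17, -190/17)

T1 scale by (-1, -2, 1): (-1, 5, -5) → (1, -10, -5); (4, 5, 5) → (-4, -10, 5)
T2 reflect across x = 0: (1, -10, -5) → (-1, -10, -5); (-4, -10, 5) → (4, -10, 5)
T3 rotate right-handed about the x-axis with cos θ = -8/17, sin θ = 15/17: (-1, -10, -5) → (-1, 155/17, -110/17); (4, -10, 5) → (4, 5/17, -190/17)
T4 reflect across x = 0: (-1, 155/17, -110/17) → (1, 155/17, -110/17); (4, 5/17, -190/17) → (-4, 5/17, -190/17)
T5 reflect across z = 0: (1, 155/17, -110/17) → (1, 155/17, 110/17); (-4, 5/17, -190/17) → (-4, 5/17, 190/17)
T6 reflect across z = 0: (1, 155/17, 110/17) → (1, 155/17, -110/17); (-4, 5/17, 190/17) → (-4, 5/17, -190/17)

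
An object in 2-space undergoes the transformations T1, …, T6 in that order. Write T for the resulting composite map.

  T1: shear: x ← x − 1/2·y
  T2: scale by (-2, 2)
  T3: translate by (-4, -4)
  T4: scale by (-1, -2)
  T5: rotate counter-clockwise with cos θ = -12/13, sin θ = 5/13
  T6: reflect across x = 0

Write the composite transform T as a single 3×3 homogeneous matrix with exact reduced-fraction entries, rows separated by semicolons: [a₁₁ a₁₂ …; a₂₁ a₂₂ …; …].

T = [24/13 -32/13 88/13; 10/13 43/13 -76/13; 0 0 1]

T1 = [1 -1/2 0; 0 1 0; 0 0 1]
T2·T1 = [-2 1 0; 0 2 0; 0 0 1]
T3·…·T1 = [-2 1 -4; 0 2 -4; 0 0 1]
T4·…·T1 = [2 -1 4; 0 -4 8; 0 0 1]
T5·…·T1 = [-24/13 32/13 -88/13; 10/13 43/13 -76/13; 0 0 1]
T6·…·T1 = [24/13 -32/13 88/13; 10/13 43/13 -76/13; 0 0 1]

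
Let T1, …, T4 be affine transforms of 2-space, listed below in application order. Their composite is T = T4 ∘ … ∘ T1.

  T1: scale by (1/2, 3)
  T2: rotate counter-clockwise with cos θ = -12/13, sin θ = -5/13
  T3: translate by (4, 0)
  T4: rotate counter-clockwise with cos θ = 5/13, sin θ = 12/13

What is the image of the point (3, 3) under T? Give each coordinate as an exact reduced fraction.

T1 scale by (1/2, 3): (3, 3) → (3/2, 9)
T2 rotate counter-clockwise with cos θ = -12/13, sin θ = -5/13: (3/2, 9) → (27/13, -231/26)
T3 translate by (4, 0): (27/13, -231/26) → (79/13, -231/26)
T4 rotate counter-clockwise with cos θ = 5/13, sin θ = 12/13: (79/13, -231/26) → (137/13, 57/26)

T(p) = (137/13, 57/26)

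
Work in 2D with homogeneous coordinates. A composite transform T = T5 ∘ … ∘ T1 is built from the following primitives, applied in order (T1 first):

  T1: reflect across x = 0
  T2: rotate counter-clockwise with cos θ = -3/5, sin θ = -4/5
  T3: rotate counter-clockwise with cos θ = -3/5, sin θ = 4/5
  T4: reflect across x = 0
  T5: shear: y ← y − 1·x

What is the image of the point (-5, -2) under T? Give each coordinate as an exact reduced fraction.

T(p) = (-5, 3)

T1 reflect across x = 0: (-5, -2) → (5, -2)
T2 rotate counter-clockwise with cos θ = -3/5, sin θ = -4/5: (5, -2) → (-23/5, -14/5)
T3 rotate counter-clockwise with cos θ = -3/5, sin θ = 4/5: (-23/5, -14/5) → (5, -2)
T4 reflect across x = 0: (5, -2) → (-5, -2)
T5 shear: y ← y − 1·x: (-5, -2) → (-5, 3)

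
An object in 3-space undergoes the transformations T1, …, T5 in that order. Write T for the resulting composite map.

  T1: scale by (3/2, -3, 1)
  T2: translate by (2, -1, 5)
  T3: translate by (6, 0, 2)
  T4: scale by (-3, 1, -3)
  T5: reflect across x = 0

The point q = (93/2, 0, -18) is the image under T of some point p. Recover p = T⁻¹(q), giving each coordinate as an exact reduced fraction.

p = (5, -1/3, -1)

T1 = [3/2 0 0 0; 0 -3 0 0; 0 0 1 0; 0 0 0 1]
T2·T1 = [3/2 0 0 2; 0 -3 0 -1; 0 0 1 5; 0 0 0 1]
T3·…·T1 = [3/2 0 0 8; 0 -3 0 -1; 0 0 1 7; 0 0 0 1]
T4·…·T1 = [-9/2 0 0 -24; 0 -3 0 -1; 0 0 -3 -21; 0 0 0 1]
T5·…·T1 = [9/2 0 0 24; 0 -3 0 -1; 0 0 -3 -21; 0 0 0 1]
det M = 81/2; M⁻¹ = [2/9 0 0 -16/3; 0 -1/3 0 -1/3; 0 0 -1/3 -7; 0 0 0 1]
M⁻¹ · (93/2, 0, -18)ᵀ = (5, -1/3, -1)ᵀ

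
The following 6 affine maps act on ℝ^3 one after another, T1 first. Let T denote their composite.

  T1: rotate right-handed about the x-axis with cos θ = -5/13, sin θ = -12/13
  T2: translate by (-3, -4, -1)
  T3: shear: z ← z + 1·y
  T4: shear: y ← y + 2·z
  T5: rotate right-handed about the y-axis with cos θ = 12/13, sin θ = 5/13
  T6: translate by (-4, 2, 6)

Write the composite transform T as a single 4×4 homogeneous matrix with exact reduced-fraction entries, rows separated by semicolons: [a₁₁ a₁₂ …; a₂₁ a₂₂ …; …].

T1 = [1 0 0 0; 0 -5/13 12/13 0; 0 -12/13 -5/13 0; 0 0 0 1]
T2·T1 = [1 0 0 -3; 0 -5/13 12/13 -4; 0 -12/13 -5/13 -1; 0 0 0 1]
T3·…·T1 = [1 0 0 -3; 0 -5/13 12/13 -4; 0 -17/13 7/13 -5; 0 0 0 1]
T4·…·T1 = [1 0 0 -3; 0 -3 2 -14; 0 -17/13 7/13 -5; 0 0 0 1]
T5·…·T1 = [12/13 -85/169 35/169 -61/13; 0 -3 2 -14; -5/13 -204/169 84/169 -45/13; 0 0 0 1]
T6·…·T1 = [12/13 -85/169 35/169 -113/13; 0 -3 2 -12; -5/13 -204/169 84/169 33/13; 0 0 0 1]

T = [12/13 -85/169 35/169 -113/13; 0 -3 2 -12; -5/13 -204/169 84/169 33/13; 0 0 0 1]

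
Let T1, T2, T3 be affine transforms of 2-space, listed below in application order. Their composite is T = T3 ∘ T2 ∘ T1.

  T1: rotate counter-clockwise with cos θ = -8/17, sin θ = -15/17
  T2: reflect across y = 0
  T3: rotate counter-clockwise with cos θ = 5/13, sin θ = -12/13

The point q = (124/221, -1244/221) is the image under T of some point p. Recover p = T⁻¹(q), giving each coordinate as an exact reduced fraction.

p = (-4, 4)

T1 = [-8/17 15/17 0; -15/17 -8/17 0; 0 0 1]
T2·T1 = [-8/17 15/17 0; 15/17 8/17 0; 0 0 1]
T3·…·T1 = [140/221 171/221 0; 171/221 -140/221 0; 0 0 1]
det M = -1; M⁻¹ = [140/221 171/221 0; 171/221 -140/221 0; 0 0 1]
M⁻¹ · (124/221, -1244/221)ᵀ = (-4, 4)ᵀ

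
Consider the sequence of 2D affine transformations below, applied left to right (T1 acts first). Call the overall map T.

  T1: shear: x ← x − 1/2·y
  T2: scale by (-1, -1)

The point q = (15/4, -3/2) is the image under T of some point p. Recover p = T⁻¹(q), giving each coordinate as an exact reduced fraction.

T1 = [1 -1/2 0; 0 1 0; 0 0 1]
T2·T1 = [-1 1/2 0; 0 -1 0; 0 0 1]
det M = 1; M⁻¹ = [-1 -1/2 0; 0 -1 0; 0 0 1]
M⁻¹ · (15/4, -3/2)ᵀ = (-3, 3/2)ᵀ

p = (-3, 3/2)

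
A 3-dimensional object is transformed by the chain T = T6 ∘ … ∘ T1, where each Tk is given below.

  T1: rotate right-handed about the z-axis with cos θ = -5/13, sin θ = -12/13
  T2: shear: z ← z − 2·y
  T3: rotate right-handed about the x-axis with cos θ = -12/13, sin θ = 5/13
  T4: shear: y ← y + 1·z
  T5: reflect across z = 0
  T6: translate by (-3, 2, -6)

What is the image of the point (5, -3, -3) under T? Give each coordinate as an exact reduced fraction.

T(p) = (-100/13, -214/169, -177/169)

T1 rotate right-handed about the z-axis with cos θ = -5/13, sin θ = -12/13: (5, -3, -3) → (-61/13, -45/13, -3)
T2 shear: z ← z − 2·y: (-61/13, -45/13, -3) → (-61/13, -45/13, 51/13)
T3 rotate right-handed about the x-axis with cos θ = -12/13, sin θ = 5/13: (-61/13, -45/13, 51/13) → (-61/13, 285/169, -837/169)
T4 shear: y ← y + 1·z: (-61/13, 285/169, -837/169) → (-61/13, -552/169, -837/169)
T5 reflect across z = 0: (-61/13, -552/169, -837/169) → (-61/13, -552/169, 837/169)
T6 translate by (-3, 2, -6): (-61/13, -552/169, 837/169) → (-100/13, -214/169, -177/169)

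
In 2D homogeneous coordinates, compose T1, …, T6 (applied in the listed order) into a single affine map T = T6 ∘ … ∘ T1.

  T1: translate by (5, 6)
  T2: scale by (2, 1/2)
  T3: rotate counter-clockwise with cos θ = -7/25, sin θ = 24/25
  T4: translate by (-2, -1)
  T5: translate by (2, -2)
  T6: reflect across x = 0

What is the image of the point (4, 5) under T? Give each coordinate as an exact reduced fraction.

T(p) = (258/25, 637/50)

T1 translate by (5, 6): (4, 5) → (9, 11)
T2 scale by (2, 1/2): (9, 11) → (18, 11/2)
T3 rotate counter-clockwise with cos θ = -7/25, sin θ = 24/25: (18, 11/2) → (-258/25, 787/50)
T4 translate by (-2, -1): (-258/25, 787/50) → (-308/25, 737/50)
T5 translate by (2, -2): (-308/25, 737/50) → (-258/25, 637/50)
T6 reflect across x = 0: (-258/25, 637/50) → (258/25, 637/50)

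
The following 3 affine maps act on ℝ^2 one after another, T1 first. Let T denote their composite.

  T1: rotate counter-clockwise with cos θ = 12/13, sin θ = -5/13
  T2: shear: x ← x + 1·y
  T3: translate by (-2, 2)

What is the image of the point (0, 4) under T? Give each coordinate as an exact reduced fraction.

T1 rotate counter-clockwise with cos θ = 12/13, sin θ = -5/13: (0, 4) → (20/13, 48/13)
T2 shear: x ← x + 1·y: (20/13, 48/13) → (68/13, 48/13)
T3 translate by (-2, 2): (68/13, 48/13) → (42/13, 74/13)

T(p) = (42/13, 74/13)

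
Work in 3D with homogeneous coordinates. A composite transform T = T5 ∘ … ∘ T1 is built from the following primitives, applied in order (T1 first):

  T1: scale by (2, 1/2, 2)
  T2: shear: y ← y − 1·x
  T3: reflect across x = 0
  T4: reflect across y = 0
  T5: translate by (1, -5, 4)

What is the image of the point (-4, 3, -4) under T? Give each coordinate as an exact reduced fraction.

T1 scale by (2, 1/2, 2): (-4, 3, -4) → (-8, 3/2, -8)
T2 shear: y ← y − 1·x: (-8, 3/2, -8) → (-8, 19/2, -8)
T3 reflect across x = 0: (-8, 19/2, -8) → (8, 19/2, -8)
T4 reflect across y = 0: (8, 19/2, -8) → (8, -19/2, -8)
T5 translate by (1, -5, 4): (8, -19/2, -8) → (9, -29/2, -4)

T(p) = (9, -29/2, -4)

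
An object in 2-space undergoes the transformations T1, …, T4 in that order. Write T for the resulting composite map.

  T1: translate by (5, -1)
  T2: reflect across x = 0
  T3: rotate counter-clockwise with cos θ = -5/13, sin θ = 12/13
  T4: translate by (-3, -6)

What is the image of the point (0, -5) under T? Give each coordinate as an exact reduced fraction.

T1 translate by (5, -1): (0, -5) → (5, -6)
T2 reflect across x = 0: (5, -6) → (-5, -6)
T3 rotate counter-clockwise with cos θ = -5/13, sin θ = 12/13: (-5, -6) → (97/13, -30/13)
T4 translate by (-3, -6): (97/13, -30/13) → (58/13, -108/13)

T(p) = (58/13, -108/13)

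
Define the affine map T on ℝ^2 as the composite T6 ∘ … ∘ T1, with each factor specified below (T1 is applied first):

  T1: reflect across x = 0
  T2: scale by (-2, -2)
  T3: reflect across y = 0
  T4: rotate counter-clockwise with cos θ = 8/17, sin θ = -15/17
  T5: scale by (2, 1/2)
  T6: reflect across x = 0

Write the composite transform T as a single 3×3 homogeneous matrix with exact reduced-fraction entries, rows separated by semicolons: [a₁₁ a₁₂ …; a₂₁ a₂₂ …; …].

T = [-32/17 -60/17 0; -15/17 8/17 0; 0 0 1]

T1 = [-1 0 0; 0 1 0; 0 0 1]
T2·T1 = [2 0 0; 0 -2 0; 0 0 1]
T3·…·T1 = [2 0 0; 0 2 0; 0 0 1]
T4·…·T1 = [16/17 30/17 0; -30/17 16/17 0; 0 0 1]
T5·…·T1 = [32/17 60/17 0; -15/17 8/17 0; 0 0 1]
T6·…·T1 = [-32/17 -60/17 0; -15/17 8/17 0; 0 0 1]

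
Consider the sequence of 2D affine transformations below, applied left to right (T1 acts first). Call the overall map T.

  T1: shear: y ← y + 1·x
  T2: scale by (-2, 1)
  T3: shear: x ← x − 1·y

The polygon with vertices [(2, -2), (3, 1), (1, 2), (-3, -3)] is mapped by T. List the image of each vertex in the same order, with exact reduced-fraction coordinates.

T1 shear: y ← y + 1·x: (2, -2) → (2, 0); (3, 1) → (3, 4); (1, 2) → (1, 3); (-3, -3) → (-3, -6)
T2 scale by (-2, 1): (2, 0) → (-4, 0); (3, 4) → (-6, 4); (1, 3) → (-2, 3); (-3, -6) → (6, -6)
T3 shear: x ← x − 1·y: (-4, 0) → (-4, 0); (-6, 4) → (-10, 4); (-2, 3) → (-5, 3); (6, -6) → (12, -6)

image vertices: (-4, 0), (-10, 4), (-5, 3), (12, -6)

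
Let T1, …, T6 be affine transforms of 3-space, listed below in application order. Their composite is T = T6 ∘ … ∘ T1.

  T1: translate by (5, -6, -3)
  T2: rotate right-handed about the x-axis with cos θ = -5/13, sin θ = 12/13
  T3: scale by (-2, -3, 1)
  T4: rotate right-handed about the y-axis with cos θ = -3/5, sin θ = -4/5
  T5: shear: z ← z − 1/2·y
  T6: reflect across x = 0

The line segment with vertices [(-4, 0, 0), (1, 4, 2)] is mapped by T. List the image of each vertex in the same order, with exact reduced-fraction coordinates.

image vertices: (-306/65, -198/13, 562/65), (-544/65, -66/13, -402/65)

T1 translate by (5, -6, -3): (-4, 0, 0) → (1, -6, -3); (1, 4, 2) → (6, -2, -1)
T2 rotate right-handed about the x-axis with cos θ = -5/13, sin θ = 12/13: (1, -6, -3) → (1, 66/13, -57/13); (6, -2, -1) → (6, 22/13, -19/13)
T3 scale by (-2, -3, 1): (1, 66/13, -57/13) → (-2, -198/13, -57/13); (6, 22/13, -19/13) → (-12, -66/13, -19/13)
T4 rotate right-handed about the y-axis with cos θ = -3/5, sin θ = -4/5: (-2, -198/13, -57/13) → (306/65, -198/13, 67/65); (-12, -66/13, -19/13) → (544/65, -66/13, -567/65)
T5 shear: z ← z − 1/2·y: (306/65, -198/13, 67/65) → (306/65, -198/13, 562/65); (544/65, -66/13, -567/65) → (544/65, -66/13, -402/65)
T6 reflect across x = 0: (306/65, -198/13, 562/65) → (-306/65, -198/13, 562/65); (544/65, -66/13, -402/65) → (-544/65, -66/13, -402/65)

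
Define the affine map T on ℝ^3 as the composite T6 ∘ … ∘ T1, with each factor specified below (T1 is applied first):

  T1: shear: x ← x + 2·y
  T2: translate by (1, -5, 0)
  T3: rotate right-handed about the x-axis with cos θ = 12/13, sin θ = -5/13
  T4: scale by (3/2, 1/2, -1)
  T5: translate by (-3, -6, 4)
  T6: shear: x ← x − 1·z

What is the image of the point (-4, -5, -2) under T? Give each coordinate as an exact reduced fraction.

T(p) = (-49/2, -11, 2)

T1 shear: x ← x + 2·y: (-4, -5, -2) → (-14, -5, -2)
T2 translate by (1, -5, 0): (-14, -5, -2) → (-13, -10, -2)
T3 rotate right-handed about the x-axis with cos θ = 12/13, sin θ = -5/13: (-13, -10, -2) → (-13, -10, 2)
T4 scale by (3/2, 1/2, -1): (-13, -10, 2) → (-39/2, -5, -2)
T5 translate by (-3, -6, 4): (-39/2, -5, -2) → (-45/2, -11, 2)
T6 shear: x ← x − 1·z: (-45/2, -11, 2) → (-49/2, -11, 2)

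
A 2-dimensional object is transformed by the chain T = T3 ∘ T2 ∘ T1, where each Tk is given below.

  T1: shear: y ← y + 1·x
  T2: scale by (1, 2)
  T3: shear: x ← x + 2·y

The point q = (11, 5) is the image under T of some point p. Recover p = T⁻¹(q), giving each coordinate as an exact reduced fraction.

T1 = [1 0 0; 1 1 0; 0 0 1]
T2·T1 = [1 0 0; 2 2 0; 0 0 1]
T3·…·T1 = [5 4 0; 2 2 0; 0 0 1]
det M = 2; M⁻¹ = [1 -2 0; -1 5/2 0; 0 0 1]
M⁻¹ · (11, 5)ᵀ = (1, 3/2)ᵀ

p = (1, 3/2)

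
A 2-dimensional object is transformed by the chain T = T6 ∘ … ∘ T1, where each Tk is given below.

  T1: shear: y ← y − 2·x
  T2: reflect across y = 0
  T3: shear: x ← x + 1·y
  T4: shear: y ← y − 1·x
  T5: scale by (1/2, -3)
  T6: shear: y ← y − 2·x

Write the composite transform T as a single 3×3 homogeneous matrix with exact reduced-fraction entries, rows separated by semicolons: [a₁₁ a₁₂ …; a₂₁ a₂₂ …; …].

T = [3/2 -1/2 0; 0 1 0; 0 0 1]

T1 = [1 0 0; -2 1 0; 0 0 1]
T2·T1 = [1 0 0; 2 -1 0; 0 0 1]
T3·…·T1 = [3 -1 0; 2 -1 0; 0 0 1]
T4·…·T1 = [3 -1 0; -1 0 0; 0 0 1]
T5·…·T1 = [3/2 -1/2 0; 3 0 0; 0 0 1]
T6·…·T1 = [3/2 -1/2 0; 0 1 0; 0 0 1]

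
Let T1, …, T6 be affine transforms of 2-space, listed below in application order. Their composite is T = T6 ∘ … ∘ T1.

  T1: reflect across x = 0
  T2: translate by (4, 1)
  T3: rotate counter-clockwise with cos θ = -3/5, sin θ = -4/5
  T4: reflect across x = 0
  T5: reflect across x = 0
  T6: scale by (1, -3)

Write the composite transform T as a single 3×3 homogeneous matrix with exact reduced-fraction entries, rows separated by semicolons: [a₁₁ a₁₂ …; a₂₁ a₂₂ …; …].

T1 = [-1 0 0; 0 1 0; 0 0 1]
T2·T1 = [-1 0 4; 0 1 1; 0 0 1]
T3·…·T1 = [3/5 4/5 -8/5; 4/5 -3/5 -19/5; 0 0 1]
T4·…·T1 = [-3/5 -4/5 8/5; 4/5 -3/5 -19/5; 0 0 1]
T5·…·T1 = [3/5 4/5 -8/5; 4/5 -3/5 -19/5; 0 0 1]
T6·…·T1 = [3/5 4/5 -8/5; -12/5 9/5 57/5; 0 0 1]

T = [3/5 4/5 -8/5; -12/5 9/5 57/5; 0 0 1]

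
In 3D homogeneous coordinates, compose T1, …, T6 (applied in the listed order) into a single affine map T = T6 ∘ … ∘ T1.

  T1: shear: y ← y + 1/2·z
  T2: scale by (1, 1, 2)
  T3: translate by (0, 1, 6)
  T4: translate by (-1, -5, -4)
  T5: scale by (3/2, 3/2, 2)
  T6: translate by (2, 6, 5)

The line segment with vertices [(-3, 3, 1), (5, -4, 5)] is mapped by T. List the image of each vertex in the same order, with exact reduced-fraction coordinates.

image vertices: (-4, 21/4, 13), (8, -9/4, 29)

T1 shear: y ← y + 1/2·z: (-3, 3, 1) → (-3, 7/2, 1); (5, -4, 5) → (5, -3/2, 5)
T2 scale by (1, 1, 2): (-3, 7/2, 1) → (-3, 7/2, 2); (5, -3/2, 5) → (5, -3/2, 10)
T3 translate by (0, 1, 6): (-3, 7/2, 2) → (-3, 9/2, 8); (5, -3/2, 10) → (5, -1/2, 16)
T4 translate by (-1, -5, -4): (-3, 9/2, 8) → (-4, -1/2, 4); (5, -1/2, 16) → (4, -11/2, 12)
T5 scale by (3/2, 3/2, 2): (-4, -1/2, 4) → (-6, -3/4, 8); (4, -11/2, 12) → (6, -33/4, 24)
T6 translate by (2, 6, 5): (-6, -3/4, 8) → (-4, 21/4, 13); (6, -33/4, 24) → (8, -9/4, 29)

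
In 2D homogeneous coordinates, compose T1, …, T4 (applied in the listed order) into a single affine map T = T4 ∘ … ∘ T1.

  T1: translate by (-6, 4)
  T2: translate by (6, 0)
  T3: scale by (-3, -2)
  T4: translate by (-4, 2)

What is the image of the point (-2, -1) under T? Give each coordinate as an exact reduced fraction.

T(p) = (2, -4)

T1 translate by (-6, 4): (-2, -1) → (-8, 3)
T2 translate by (6, 0): (-8, 3) → (-2, 3)
T3 scale by (-3, -2): (-2, 3) → (6, -6)
T4 translate by (-4, 2): (6, -6) → (2, -4)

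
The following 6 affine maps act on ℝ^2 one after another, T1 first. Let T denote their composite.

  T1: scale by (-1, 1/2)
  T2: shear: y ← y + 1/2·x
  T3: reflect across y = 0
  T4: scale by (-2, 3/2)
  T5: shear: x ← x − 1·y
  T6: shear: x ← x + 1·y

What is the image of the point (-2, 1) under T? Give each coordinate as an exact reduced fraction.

T1 scale by (-1, 1/2): (-2, 1) → (2, 1/2)
T2 shear: y ← y + 1/2·x: (2, 1/2) → (2, 3/2)
T3 reflect across y = 0: (2, 3/2) → (2, -3/2)
T4 scale by (-2, 3/2): (2, -3/2) → (-4, -9/4)
T5 shear: x ← x − 1·y: (-4, -9/4) → (-7/4, -9/4)
T6 shear: x ← x + 1·y: (-7/4, -9/4) → (-4, -9/4)

T(p) = (-4, -9/4)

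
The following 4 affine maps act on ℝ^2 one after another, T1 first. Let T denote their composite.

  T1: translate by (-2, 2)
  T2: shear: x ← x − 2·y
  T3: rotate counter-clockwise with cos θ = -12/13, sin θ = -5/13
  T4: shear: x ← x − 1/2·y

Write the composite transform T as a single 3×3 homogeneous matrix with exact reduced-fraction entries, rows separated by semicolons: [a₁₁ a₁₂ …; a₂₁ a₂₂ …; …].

T1 = [1 0 -2; 0 1 2; 0 0 1]
T2·T1 = [1 -2 -6; 0 1 2; 0 0 1]
T3·…·T1 = [-12/13 29/13 82/13; -5/13 -2/13 6/13; 0 0 1]
T4·…·T1 = [-19/26 30/13 79/13; -5/13 -2/13 6/13; 0 0 1]

T = [-19/26 30/13 79/13; -5/13 -2/13 6/13; 0 0 1]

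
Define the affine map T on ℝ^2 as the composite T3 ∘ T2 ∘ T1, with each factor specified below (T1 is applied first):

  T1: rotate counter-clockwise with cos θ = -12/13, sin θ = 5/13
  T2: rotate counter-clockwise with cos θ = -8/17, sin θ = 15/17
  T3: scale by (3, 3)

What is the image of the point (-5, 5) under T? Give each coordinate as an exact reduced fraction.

T(p) = (2985/221, 3615/221)

T1 rotate counter-clockwise with cos θ = -12/13, sin θ = 5/13: (-5, 5) → (35/13, -85/13)
T2 rotate counter-clockwise with cos θ = -8/17, sin θ = 15/17: (35/13, -85/13) → (995/221, 1205/221)
T3 scale by (3, 3): (995/221, 1205/221) → (2985/221, 3615/221)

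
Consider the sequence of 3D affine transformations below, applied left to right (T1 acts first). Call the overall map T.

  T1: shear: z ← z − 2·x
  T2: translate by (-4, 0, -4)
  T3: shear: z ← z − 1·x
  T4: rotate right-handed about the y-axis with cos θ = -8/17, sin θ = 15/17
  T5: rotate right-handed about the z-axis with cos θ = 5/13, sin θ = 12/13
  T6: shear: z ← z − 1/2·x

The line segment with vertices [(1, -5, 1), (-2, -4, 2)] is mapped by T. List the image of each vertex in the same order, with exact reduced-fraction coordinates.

image vertices: (990/221, -497/221, 298/221), (1656/221, 1676/221, -490/221)

T1 shear: z ← z − 2·x: (1, -5, 1) → (1, -5, -1); (-2, -4, 2) → (-2, -4, 6)
T2 translate by (-4, 0, -4): (1, -5, -1) → (-3, -5, -5); (-2, -4, 6) → (-6, -4, 2)
T3 shear: z ← z − 1·x: (-3, -5, -5) → (-3, -5, -2); (-6, -4, 2) → (-6, -4, 8)
T4 rotate right-handed about the y-axis with cos θ = -8/17, sin θ = 15/17: (-3, -5, -2) → (-6/17, -5, 61/17); (-6, -4, 8) → (168/17, -4, 26/17)
T5 rotate right-handed about the z-axis with cos θ = 5/13, sin θ = 12/13: (-6/17, -5, 61/17) → (990/221, -497/221, 61/17); (168/17, -4, 26/17) → (1656/221, 1676/221, 26/17)
T6 shear: z ← z − 1/2·x: (990/221, -497/221, 61/17) → (990/221, -497/221, 298/221); (1656/221, 1676/221, 26/17) → (1656/221, 1676/221, -490/221)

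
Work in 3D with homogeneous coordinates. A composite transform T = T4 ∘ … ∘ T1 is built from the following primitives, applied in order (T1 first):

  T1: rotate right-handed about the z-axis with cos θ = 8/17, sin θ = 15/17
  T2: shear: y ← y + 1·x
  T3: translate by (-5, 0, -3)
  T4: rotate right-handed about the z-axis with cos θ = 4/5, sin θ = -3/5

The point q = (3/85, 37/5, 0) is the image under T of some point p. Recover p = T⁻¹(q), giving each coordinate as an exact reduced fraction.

p = (5, 2, 3)

T1 = [8/17 -15/17 0 0; 15/17 8/17 0 0; 0 0 1 0; 0 0 0 1]
T2·T1 = [8/17 -15/17 0 0; 23/17 -7/17 0 0; 0 0 1 0; 0 0 0 1]
T3·…·T1 = [8/17 -15/17 0 -5; 23/17 -7/17 0 0; 0 0 1 -3; 0 0 0 1]
T4·…·T1 = [101/85 -81/85 0 -4; 4/5 1/5 0 3; 0 0 1 -3; 0 0 0 1]
det M = 1; M⁻¹ = [1/5 81/85 0 -35/17; -4/5 101/85 0 -115/17; 0 0 1 3; 0 0 0 1]
M⁻¹ · (3/85, 37/5, 0)ᵀ = (5, 2, 3)ᵀ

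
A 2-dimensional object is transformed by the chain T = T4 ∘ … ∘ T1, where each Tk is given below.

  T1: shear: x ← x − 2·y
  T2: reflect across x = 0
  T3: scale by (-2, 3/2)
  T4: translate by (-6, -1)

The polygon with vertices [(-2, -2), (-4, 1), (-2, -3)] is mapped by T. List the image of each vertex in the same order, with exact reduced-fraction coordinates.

image vertices: (-2, -4), (-18, 1/2), (2, -11/2)

T1 shear: x ← x − 2·y: (-2, -2) → (2, -2); (-4, 1) → (-6, 1); (-2, -3) → (4, -3)
T2 reflect across x = 0: (2, -2) → (-2, -2); (-6, 1) → (6, 1); (4, -3) → (-4, -3)
T3 scale by (-2, 3/2): (-2, -2) → (4, -3); (6, 1) → (-12, 3/2); (-4, -3) → (8, -9/2)
T4 translate by (-6, -1): (4, -3) → (-2, -4); (-12, 3/2) → (-18, 1/2); (8, -9/2) → (2, -11/2)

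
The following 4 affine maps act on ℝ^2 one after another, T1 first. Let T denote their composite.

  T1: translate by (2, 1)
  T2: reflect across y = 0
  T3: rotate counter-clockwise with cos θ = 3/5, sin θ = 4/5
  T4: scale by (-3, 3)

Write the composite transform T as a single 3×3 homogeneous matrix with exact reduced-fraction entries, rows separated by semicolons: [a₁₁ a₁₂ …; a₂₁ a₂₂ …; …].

T1 = [1 0 2; 0 1 1; 0 0 1]
T2·T1 = [1 0 2; 0 -1 -1; 0 0 1]
T3·…·T1 = [3/5 4/5 2; 4/5 -3/5 1; 0 0 1]
T4·…·T1 = [-9/5 -12/5 -6; 12/5 -9/5 3; 0 0 1]

T = [-9/5 -12/5 -6; 12/5 -9/5 3; 0 0 1]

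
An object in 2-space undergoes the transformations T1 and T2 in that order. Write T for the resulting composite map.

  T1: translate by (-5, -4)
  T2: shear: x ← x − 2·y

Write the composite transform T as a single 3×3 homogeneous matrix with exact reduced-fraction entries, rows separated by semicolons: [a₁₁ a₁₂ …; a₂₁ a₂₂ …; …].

T1 = [1 0 -5; 0 1 -4; 0 0 1]
T2·T1 = [1 -2 3; 0 1 -4; 0 0 1]

T = [1 -2 3; 0 1 -4; 0 0 1]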